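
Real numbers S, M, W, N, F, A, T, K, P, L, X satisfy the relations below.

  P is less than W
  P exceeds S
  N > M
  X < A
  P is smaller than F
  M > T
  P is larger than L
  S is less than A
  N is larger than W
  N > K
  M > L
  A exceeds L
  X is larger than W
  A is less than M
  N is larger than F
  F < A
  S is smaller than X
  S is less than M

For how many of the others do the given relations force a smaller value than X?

4

The elements the relations force below X are S, L, P, W — no chain reaches any other.
That is 4.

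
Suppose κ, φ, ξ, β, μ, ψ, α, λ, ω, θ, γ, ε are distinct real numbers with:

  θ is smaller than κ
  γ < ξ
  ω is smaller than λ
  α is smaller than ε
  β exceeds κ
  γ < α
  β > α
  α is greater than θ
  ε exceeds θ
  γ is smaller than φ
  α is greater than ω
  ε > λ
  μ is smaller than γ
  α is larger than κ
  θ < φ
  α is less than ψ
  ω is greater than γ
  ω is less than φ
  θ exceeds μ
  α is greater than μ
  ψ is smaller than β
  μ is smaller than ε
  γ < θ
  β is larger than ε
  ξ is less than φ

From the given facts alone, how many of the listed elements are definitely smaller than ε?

The elements the relations force below ε are μ, γ, θ, ω, λ, κ, α — no chain reaches any other.
That is 7.

7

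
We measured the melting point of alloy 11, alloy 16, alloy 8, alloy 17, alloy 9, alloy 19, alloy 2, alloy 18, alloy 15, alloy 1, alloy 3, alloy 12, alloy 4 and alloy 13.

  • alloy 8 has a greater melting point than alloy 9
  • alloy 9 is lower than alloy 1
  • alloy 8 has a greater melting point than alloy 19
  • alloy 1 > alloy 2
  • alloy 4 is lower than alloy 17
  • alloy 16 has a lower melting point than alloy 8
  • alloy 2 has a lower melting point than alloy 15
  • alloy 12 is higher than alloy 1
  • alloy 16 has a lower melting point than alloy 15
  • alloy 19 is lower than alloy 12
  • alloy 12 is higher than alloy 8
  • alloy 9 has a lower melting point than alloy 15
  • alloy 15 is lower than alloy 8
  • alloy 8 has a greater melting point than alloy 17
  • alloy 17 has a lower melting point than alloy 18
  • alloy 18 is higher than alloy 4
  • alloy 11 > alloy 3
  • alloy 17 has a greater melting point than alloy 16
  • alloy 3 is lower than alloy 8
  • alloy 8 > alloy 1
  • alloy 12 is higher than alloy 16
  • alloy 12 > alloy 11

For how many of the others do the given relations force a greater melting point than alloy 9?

Directly above alloy 9: alloy 1, alloy 15, alloy 8.
One step further: alloy 12 (4 so far).
Nothing else is reachable above alloy 9; 4 in all.

4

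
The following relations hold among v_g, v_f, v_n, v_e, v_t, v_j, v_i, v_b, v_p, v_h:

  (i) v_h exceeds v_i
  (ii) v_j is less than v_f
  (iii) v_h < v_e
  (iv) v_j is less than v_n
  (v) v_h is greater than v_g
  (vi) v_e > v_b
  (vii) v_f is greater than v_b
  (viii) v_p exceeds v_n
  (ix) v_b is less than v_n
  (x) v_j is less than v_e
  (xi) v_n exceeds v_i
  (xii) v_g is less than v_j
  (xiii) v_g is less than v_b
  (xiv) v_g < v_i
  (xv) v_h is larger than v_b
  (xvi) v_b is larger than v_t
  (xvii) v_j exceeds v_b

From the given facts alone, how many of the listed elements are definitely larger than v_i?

4

The elements the relations force above v_i are v_h, v_e, v_n, v_p — no chain reaches any other.
That is 4.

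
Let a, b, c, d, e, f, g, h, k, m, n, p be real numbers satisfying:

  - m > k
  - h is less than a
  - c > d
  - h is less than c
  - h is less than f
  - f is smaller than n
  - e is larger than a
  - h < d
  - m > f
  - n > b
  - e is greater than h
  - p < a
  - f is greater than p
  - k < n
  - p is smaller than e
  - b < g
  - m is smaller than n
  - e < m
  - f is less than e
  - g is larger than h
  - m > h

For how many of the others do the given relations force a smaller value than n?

8

The elements the relations force below n are p, h, f, a, e, b, k, m — no chain reaches any other.
That is 8.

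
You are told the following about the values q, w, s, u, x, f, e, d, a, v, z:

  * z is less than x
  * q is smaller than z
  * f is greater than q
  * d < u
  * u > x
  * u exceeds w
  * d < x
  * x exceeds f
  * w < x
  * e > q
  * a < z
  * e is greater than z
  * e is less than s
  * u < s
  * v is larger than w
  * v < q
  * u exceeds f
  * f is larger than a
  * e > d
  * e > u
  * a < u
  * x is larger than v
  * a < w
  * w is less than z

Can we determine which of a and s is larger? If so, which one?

a < w and w < v give a < v.
Then v < q extends the chain to q.
Then q < f extends the chain to f.
With f < x: a < w < v < q < f < x.
With x < u: a < w < v < q < f < x < u.
Then u < e extends the chain to e.
Then e < s extends the chain to s.
So s is larger.

s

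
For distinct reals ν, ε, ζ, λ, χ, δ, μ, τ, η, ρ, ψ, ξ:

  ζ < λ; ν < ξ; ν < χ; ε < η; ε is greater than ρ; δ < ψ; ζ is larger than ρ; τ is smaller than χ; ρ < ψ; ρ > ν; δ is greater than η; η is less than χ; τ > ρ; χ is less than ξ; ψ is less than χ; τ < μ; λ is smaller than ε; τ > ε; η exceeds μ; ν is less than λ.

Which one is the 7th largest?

τ

The consecutive relations fix a unique order: ν < ρ < ζ < λ < ε < τ < μ < η < δ < ψ < χ < ξ.
The 7th largest is τ.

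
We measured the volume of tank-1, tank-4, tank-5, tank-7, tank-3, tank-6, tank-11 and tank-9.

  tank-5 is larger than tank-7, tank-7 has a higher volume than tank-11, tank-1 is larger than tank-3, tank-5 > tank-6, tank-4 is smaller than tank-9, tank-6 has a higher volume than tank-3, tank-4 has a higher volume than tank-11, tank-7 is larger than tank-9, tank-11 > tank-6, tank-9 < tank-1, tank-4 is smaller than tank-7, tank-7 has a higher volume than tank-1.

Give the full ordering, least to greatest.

The consecutive links are each given: tank-3 < tank-6; tank-6 < tank-11; tank-11 < tank-4; tank-4 < tank-9; tank-9 < tank-1; tank-1 < tank-7; tank-7 < tank-5.

tank-3 < tank-6 < tank-11 < tank-4 < tank-9 < tank-1 < tank-7 < tank-5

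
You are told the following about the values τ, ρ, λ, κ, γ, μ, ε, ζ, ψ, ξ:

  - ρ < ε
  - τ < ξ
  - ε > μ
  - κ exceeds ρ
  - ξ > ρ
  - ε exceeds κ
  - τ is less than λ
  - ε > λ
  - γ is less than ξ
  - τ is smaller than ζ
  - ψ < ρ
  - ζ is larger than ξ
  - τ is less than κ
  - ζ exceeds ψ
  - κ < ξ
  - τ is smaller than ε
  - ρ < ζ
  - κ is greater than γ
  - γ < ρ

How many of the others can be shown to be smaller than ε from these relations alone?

7

From ε the given relations immediately reach τ, ρ, λ, κ, μ.
From those, ψ, γ — 7 in total.
Nothing else is reachable below ε; 7 in all.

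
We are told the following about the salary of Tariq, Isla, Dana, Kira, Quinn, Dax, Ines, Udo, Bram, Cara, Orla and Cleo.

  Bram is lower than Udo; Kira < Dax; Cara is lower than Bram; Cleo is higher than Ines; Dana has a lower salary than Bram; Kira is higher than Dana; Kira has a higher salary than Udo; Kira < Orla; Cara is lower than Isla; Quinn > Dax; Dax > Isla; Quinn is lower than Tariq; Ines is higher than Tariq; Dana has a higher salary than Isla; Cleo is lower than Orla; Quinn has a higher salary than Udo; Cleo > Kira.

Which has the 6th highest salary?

Piecing the relations together gives one ordering: Cara < Isla < Dana < Bram < Udo < Kira < Dax < Quinn < Tariq < Ines < Cleo < Orla.
The 6th largest is Dax.

Dax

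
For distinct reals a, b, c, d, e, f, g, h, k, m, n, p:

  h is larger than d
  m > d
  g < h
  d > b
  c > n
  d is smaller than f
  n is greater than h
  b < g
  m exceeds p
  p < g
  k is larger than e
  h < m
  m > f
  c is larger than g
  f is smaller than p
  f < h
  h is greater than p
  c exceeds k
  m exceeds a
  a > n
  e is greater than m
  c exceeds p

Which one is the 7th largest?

Chaining the given pairs: b < d < f < p < g < h < n < a < m < e < k < c.
Counting 7 from the largest end gives h.

h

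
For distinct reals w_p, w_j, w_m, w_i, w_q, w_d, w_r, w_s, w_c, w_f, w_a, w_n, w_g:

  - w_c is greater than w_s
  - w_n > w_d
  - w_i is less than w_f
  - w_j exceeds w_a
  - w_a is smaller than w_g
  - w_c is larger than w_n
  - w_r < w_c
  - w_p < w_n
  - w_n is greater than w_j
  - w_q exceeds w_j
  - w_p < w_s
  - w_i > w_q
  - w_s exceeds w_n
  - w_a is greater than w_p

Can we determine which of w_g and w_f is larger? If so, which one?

undetermined

Following every chain through w_g: below w_g we get w_p, w_a.
w_f is not reached, and no chain runs the other way from w_f to w_g.
So the given relations leave the order of w_g and w_f undetermined.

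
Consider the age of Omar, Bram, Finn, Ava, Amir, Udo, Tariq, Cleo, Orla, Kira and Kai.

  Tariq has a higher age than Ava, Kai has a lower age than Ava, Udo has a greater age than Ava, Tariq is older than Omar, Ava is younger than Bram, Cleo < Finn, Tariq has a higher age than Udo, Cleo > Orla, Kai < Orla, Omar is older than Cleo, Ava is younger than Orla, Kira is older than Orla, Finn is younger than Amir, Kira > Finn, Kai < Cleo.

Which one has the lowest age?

Ava is not least since Kai < Ava; Orla is not least since Ava < Orla; Cleo is not least since Kai < Cleo; Omar is not least since Cleo < Omar; Bram is not least since Ava < Bram; Udo is not least since Ava < Udo; Finn is not least since Cleo < Finn; Kira is not least since Finn < Kira; Amir is not least since Finn < Amir; Tariq is not least since Omar < Tariq.
Only Kai has nothing below it, so Kai is the lowest age.

Kai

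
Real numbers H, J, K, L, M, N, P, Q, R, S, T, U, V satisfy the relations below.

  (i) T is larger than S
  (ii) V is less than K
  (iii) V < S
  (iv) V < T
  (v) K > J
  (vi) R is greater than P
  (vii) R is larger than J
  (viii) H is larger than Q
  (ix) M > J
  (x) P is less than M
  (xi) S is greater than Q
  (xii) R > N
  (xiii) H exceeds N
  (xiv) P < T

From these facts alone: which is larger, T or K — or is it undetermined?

Following every chain through T: below T we get P, Q, V, S.
K is not reached, and no chain runs the other way from K to T.
So the given relations leave the order of T and K undetermined.

undetermined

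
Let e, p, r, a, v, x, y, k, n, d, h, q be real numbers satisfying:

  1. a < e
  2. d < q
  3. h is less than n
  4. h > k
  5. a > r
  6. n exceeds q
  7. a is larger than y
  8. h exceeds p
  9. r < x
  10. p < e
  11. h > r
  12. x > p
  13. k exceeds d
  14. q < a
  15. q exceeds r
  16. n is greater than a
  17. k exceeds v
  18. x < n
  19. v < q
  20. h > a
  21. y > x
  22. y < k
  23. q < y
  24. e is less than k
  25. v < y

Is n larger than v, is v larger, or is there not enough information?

Link the given pairs in sequence: v < q; q < y; y < a; a < e; e < k; k < h; h < n.
Together: v < q < y < a < e < k < h < n.
So n is larger.

n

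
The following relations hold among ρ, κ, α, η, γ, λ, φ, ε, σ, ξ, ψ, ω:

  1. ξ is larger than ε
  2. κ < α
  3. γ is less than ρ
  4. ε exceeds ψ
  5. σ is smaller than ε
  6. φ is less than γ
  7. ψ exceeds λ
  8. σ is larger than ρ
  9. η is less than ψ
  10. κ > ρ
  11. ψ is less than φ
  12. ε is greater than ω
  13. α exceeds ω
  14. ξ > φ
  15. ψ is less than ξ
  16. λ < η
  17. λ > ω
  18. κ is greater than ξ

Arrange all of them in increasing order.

The consecutive links are each given: ω < λ; λ < η; η < ψ; ψ < φ; φ < γ; γ < ρ; ρ < σ; σ < ε; ε < ξ; ξ < κ; κ < α.

ω < λ < η < ψ < φ < γ < ρ < σ < ε < ξ < κ < α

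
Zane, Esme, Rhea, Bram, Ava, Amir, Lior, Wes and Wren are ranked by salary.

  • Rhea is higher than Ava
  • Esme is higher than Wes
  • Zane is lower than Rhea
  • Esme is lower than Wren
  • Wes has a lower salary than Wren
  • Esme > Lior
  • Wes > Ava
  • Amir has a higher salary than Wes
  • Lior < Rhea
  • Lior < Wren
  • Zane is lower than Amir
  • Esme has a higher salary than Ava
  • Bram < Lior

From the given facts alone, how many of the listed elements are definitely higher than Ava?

Directly above Ava: Wes, Esme, Rhea.
One step further: Amir, Wren (5 so far).
No other element is forced above Ava by the given relations, so the count is 5.

5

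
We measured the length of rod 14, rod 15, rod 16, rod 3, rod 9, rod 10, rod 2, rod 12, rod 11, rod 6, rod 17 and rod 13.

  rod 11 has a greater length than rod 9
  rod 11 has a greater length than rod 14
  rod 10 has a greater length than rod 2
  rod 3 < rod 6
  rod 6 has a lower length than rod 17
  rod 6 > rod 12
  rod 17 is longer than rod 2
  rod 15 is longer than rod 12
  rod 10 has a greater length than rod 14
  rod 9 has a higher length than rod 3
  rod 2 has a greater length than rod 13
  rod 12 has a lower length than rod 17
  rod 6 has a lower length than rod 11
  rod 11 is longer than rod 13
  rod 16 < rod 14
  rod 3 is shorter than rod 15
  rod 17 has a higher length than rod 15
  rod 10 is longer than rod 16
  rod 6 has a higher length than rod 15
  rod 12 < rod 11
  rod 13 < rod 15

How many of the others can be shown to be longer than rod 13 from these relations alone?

Directly above rod 13: rod 2, rod 15, rod 11.
One step further: rod 6, rod 10, rod 17 (6 so far).
Nothing else is reachable above rod 13; 6 in all.

6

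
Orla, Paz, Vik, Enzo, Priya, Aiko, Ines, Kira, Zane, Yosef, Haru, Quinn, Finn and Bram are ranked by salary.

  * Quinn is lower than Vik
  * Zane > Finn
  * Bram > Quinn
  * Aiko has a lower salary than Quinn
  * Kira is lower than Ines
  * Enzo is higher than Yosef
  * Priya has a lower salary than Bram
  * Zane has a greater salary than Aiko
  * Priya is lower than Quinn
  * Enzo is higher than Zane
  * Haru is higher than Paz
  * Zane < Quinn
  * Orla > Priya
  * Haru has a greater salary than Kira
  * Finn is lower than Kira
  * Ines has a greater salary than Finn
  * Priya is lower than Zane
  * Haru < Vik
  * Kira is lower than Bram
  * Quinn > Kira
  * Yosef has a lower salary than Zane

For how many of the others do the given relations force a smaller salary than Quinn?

6

Directly below Quinn: Kira, Aiko, Priya, Zane.
One step further: Yosef, Finn (6 so far).
No other element is forced below Quinn by the given relations, so the count is 6.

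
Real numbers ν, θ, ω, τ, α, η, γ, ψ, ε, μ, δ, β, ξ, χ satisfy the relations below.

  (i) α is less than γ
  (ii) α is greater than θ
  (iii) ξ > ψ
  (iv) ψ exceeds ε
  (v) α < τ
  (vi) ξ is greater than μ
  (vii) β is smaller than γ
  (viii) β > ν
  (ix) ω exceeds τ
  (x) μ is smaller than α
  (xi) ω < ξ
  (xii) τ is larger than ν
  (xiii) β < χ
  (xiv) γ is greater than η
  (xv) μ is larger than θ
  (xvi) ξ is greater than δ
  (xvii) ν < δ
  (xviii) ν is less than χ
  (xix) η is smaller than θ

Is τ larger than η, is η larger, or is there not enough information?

τ

η < θ < μ < α < τ, by transitivity through θ, μ, α.
So τ is larger.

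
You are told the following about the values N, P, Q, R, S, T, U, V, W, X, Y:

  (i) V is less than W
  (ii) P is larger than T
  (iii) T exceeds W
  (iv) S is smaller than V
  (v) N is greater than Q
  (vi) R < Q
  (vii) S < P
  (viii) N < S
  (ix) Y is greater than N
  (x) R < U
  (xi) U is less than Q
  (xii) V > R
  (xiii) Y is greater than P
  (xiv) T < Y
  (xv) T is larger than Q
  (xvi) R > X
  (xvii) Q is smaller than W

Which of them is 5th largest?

The consecutive relations fix a unique order: X < R < U < Q < N < S < V < W < T < P < Y.
The 5th largest is V.

V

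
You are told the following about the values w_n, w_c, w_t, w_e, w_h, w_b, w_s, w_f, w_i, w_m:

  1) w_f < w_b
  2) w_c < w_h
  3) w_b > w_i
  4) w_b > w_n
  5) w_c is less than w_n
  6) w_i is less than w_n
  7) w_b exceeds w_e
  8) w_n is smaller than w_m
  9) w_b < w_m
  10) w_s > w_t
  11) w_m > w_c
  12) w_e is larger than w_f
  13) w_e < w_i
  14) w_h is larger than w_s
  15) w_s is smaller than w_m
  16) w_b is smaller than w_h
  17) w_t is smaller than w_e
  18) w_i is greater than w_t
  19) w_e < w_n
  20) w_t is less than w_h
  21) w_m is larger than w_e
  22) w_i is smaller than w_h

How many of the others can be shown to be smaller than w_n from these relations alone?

5

The elements the relations force below w_n are w_t, w_f, w_e, w_i, w_c — no chain reaches any other.
That is 5.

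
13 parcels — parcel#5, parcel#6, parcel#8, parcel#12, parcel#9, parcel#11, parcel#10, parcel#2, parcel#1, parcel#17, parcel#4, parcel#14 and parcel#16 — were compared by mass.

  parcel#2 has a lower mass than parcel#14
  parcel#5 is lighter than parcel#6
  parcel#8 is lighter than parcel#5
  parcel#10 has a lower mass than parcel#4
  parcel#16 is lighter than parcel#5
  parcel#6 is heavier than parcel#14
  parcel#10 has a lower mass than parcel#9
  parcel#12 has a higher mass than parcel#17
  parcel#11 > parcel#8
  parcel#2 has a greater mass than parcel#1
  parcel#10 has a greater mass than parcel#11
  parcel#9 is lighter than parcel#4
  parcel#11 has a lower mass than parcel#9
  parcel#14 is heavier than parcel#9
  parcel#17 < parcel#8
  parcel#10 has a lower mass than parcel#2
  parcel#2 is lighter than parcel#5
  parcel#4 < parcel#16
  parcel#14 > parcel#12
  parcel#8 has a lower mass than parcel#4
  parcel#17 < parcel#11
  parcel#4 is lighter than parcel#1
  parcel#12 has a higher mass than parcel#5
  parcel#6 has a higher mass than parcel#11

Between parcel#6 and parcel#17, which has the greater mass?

parcel#6

The relevant relations are parcel#17 < parcel#8; parcel#8 < parcel#11; parcel#11 < parcel#10; parcel#10 < parcel#9; parcel#9 < parcel#4; parcel#4 < parcel#1; parcel#1 < parcel#2; parcel#2 < parcel#5; parcel#5 < parcel#12; parcel#12 < parcel#14; parcel#14 < parcel#6.
Chaining these gives parcel#17 < parcel#8 < parcel#11 < parcel#10 < parcel#9 < parcel#4 < parcel#1 < parcel#2 < parcel#5 < parcel#12 < parcel#14 < parcel#6.
So parcel#17 < parcel#6; parcel#6 is the heavier of the two.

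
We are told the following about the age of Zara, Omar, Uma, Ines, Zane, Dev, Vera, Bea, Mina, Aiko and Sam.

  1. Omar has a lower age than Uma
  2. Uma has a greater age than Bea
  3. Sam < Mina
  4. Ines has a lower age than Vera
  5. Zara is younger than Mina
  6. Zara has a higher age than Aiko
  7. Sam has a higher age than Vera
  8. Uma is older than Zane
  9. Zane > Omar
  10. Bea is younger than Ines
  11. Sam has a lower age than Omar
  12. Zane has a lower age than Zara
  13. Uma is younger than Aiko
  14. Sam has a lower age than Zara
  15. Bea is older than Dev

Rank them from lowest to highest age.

Dev < Bea < Ines < Vera < Sam < Omar < Zane < Uma < Aiko < Zara < Mina

The consecutive links are each given: Dev < Bea; Bea < Ines; Ines < Vera; Vera < Sam; Sam < Omar; Omar < Zane; Zane < Uma; Uma < Aiko; Aiko < Zara; Zara < Mina.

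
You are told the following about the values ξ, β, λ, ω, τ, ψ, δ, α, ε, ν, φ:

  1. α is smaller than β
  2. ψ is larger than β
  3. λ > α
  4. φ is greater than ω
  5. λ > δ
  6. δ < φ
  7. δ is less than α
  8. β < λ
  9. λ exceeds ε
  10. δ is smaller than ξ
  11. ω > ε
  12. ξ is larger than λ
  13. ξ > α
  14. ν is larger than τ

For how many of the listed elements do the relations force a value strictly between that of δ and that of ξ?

3

The relations place δ below ξ. An element lies strictly between them when it is forced above δ and also forced below ξ.
Above δ: {α, β, ψ, λ, φ}. Below ξ: {α, β, ε, λ}.
Intersection: {α, β, λ} — 3.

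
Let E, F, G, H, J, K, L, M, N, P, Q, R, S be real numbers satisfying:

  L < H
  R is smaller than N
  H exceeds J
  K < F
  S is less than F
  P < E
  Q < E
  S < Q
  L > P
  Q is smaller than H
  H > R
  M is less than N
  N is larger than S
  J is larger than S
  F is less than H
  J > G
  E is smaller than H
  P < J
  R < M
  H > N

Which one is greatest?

Chaining downward from H: directly below it, R, Q, J, N, F, L, E; then S, M, P, G, K.
That covers every other element, and nothing is given above H, so H is the greatest.

H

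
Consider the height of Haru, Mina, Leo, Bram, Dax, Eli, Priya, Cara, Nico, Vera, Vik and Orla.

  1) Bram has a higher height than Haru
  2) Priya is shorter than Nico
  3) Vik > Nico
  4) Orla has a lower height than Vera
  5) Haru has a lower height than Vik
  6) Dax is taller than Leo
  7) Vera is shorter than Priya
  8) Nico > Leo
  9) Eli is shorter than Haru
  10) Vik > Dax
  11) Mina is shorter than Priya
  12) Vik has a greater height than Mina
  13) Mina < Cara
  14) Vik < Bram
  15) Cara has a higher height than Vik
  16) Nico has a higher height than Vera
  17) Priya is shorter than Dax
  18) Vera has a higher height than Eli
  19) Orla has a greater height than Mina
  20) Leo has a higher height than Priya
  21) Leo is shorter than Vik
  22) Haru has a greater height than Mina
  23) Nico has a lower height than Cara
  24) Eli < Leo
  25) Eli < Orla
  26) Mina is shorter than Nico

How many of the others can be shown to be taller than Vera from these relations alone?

From Vera the given relations immediately reach Priya, Nico.
From those, Leo, Dax, Vik, Cara — 6 in total.
From those, Bram — 7 in total.
No other element is forced above Vera by the given relations, so the count is 7.

7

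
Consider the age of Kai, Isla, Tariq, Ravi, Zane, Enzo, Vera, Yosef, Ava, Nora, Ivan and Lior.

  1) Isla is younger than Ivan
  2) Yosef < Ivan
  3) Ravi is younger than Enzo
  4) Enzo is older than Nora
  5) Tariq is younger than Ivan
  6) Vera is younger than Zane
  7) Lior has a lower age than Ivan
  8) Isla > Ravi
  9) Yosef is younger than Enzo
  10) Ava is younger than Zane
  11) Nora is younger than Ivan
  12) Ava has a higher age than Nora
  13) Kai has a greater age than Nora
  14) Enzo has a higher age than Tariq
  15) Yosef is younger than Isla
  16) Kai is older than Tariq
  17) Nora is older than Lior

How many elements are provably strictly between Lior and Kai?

1

Chaining upward from Lior reaches: Nora, Ava, Ivan, Enzo, Zane.
Chaining downward from Kai reaches: Tariq, Nora.
Strictly between Lior and Kai are those in both lists: Nora — 1 element.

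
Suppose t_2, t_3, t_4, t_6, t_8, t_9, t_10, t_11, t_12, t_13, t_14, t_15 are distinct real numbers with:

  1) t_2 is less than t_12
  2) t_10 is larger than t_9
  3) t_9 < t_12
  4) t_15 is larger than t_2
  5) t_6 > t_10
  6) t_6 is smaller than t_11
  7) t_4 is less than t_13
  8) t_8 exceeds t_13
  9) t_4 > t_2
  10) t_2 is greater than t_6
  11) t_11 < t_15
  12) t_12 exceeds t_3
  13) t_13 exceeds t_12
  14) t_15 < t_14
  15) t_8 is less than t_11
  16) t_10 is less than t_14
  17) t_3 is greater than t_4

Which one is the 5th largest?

The consecutive relations fix a unique order: t_9 < t_10 < t_6 < t_2 < t_4 < t_3 < t_12 < t_13 < t_8 < t_11 < t_15 < t_14.
The 5th largest is t_13.

t_13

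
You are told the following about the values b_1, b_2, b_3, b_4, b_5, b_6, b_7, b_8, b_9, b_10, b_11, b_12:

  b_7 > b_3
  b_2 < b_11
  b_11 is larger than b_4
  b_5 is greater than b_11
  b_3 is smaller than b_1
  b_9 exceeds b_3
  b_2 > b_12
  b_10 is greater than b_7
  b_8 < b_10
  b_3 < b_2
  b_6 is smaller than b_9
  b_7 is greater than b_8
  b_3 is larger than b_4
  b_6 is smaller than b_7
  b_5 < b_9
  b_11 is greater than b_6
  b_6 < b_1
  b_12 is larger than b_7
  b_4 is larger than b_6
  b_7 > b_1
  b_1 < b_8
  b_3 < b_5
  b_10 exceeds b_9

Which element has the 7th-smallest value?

Chaining the given pairs: b_6 < b_4 < b_3 < b_1 < b_8 < b_7 < b_12 < b_2 < b_11 < b_5 < b_9 < b_10.
The 7th smallest is b_12.

b_12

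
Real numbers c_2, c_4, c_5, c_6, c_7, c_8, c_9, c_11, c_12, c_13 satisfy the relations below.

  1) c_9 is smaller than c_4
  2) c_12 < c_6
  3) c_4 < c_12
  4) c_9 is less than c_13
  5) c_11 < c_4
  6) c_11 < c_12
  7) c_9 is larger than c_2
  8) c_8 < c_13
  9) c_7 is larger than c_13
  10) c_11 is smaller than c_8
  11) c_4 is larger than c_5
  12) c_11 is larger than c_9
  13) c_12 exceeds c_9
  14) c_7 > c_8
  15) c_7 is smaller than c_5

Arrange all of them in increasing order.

c_2 < c_9 < c_11 < c_8 < c_13 < c_7 < c_5 < c_4 < c_12 < c_6

Each adjacent pair is fixed by a given relation: c_2 < c_9; c_9 < c_11; c_11 < c_8; c_8 < c_13; c_13 < c_7; c_7 < c_5; c_5 < c_4; c_4 < c_12; c_12 < c_6. Chaining them end to end gives the full order.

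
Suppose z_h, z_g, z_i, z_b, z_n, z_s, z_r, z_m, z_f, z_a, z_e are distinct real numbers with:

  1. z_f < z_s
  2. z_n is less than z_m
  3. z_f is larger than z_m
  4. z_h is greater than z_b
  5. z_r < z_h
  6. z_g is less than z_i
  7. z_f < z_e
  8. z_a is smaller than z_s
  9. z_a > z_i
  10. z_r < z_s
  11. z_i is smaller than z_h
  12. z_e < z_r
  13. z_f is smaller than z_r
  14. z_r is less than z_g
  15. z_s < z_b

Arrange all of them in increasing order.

Nothing is placed below z_n, so it is least; from there z_n < z_m; z_m < z_f; z_f < z_e; z_e < z_r; z_r < z_g; z_g < z_i; z_i < z_a; z_a < z_s; z_s < z_b; z_b < z_h, each given directly.

z_n < z_m < z_f < z_e < z_r < z_g < z_i < z_a < z_s < z_b < z_h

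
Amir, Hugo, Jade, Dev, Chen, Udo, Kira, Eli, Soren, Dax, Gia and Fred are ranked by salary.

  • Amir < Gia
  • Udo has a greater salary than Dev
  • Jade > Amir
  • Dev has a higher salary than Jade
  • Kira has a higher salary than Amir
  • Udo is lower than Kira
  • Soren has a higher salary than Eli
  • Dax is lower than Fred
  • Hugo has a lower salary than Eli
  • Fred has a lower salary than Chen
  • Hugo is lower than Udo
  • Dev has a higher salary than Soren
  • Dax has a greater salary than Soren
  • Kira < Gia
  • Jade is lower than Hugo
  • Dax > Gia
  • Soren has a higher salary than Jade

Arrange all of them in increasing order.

The consecutive links are each given: Amir < Jade; Jade < Hugo; Hugo < Eli; Eli < Soren; Soren < Dev; Dev < Udo; Udo < Kira; Kira < Gia; Gia < Dax; Dax < Fred; Fred < Chen.

Amir < Jade < Hugo < Eli < Soren < Dev < Udo < Kira < Gia < Dax < Fred < Chen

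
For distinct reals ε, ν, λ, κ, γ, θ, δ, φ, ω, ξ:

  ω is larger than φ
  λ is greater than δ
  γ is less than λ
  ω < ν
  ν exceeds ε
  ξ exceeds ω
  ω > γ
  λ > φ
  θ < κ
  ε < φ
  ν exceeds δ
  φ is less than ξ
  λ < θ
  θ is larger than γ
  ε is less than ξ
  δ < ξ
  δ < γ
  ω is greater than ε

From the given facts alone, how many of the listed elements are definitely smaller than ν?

5

From ν the given relations immediately reach ε, δ, ω.
From those, φ, γ — 5 in total.
No other element is forced below ν by the given relations, so the count is 5.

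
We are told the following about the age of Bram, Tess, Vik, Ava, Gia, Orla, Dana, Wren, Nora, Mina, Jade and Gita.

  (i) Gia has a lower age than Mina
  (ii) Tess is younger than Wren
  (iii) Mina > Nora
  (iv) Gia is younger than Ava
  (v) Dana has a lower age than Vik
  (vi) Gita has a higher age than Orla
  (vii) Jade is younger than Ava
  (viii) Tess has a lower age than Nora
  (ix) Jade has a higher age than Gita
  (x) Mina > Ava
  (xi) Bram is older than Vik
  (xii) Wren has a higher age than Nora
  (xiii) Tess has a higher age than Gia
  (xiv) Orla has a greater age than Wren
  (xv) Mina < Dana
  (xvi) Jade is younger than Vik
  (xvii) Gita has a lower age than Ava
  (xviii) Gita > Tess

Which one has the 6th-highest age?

Chaining the given pairs: Gia < Tess < Nora < Wren < Orla < Gita < Jade < Ava < Mina < Dana < Vik < Bram.
The 6th largest is Jade.

Jade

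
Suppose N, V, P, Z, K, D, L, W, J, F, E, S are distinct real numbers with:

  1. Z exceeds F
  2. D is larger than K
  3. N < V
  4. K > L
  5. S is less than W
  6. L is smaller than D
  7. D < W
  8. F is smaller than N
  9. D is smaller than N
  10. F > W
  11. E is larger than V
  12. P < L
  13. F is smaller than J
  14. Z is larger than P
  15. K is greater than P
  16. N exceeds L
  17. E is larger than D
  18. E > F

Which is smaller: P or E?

P < L and L < K give P < K.
Then K < D extends the chain to D.
Then D < W extends the chain to W.
With W < F: P < L < K < D < W < F.
With F < N: P < L < K < D < W < F < N.
Then N < V extends the chain to V.
Then V < E extends the chain to E.
So P < E; P is the smaller of the two.

P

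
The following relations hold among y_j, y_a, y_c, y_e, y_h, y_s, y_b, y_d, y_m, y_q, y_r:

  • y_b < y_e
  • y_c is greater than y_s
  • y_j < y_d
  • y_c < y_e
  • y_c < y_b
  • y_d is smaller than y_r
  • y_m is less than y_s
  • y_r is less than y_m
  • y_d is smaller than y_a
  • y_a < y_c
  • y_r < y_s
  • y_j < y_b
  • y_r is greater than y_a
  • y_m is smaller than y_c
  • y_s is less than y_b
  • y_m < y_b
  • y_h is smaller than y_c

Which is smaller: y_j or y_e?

Following the relations from y_j: y_j < y_d < y_a < y_r < y_m < y_s < y_b < y_e.
So y_j < y_e; y_j is the smaller of the two.

y_j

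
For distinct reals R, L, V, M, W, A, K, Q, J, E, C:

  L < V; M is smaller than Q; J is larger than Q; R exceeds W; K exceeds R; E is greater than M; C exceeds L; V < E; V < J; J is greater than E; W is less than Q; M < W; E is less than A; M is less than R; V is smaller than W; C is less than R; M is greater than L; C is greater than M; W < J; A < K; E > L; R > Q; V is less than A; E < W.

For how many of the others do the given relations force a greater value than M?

From M the given relations immediately reach C, E, W, Q, R.
From those, A, K, J — 8 in total.
No other element is forced above M by the given relations, so the count is 8.

8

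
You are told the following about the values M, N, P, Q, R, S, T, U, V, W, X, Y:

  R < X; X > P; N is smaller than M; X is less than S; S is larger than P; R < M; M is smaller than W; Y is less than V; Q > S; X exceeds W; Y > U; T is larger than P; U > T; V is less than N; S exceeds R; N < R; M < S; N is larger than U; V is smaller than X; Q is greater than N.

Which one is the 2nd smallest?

Piecing the relations together gives one ordering: P < T < U < Y < V < N < R < M < W < X < S < Q.
The 2nd smallest is T.

T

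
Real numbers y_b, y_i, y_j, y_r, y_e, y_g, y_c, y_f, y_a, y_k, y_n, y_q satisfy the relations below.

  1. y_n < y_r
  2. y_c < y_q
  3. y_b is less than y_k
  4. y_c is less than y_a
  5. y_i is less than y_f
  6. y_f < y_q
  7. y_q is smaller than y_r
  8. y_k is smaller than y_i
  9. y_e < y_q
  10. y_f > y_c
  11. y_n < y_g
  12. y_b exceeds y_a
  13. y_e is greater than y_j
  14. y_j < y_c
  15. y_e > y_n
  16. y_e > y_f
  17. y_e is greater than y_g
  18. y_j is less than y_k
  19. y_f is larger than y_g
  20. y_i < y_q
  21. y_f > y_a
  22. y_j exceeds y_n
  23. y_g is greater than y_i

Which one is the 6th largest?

y_i

Chaining the given pairs: y_n < y_j < y_c < y_a < y_b < y_k < y_i < y_g < y_f < y_e < y_q < y_r.
Counting 6 from the largest end gives y_i.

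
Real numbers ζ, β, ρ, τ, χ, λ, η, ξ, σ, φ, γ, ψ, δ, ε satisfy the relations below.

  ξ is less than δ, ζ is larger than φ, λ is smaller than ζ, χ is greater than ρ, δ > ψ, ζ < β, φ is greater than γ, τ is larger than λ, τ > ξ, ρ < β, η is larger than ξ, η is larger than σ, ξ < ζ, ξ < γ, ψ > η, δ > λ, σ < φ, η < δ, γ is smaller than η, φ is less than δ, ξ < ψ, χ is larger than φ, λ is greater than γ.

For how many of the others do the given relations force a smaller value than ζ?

5

Directly below ζ: ξ, λ, φ.
One step further: γ, σ (5 so far).
No other element is forced below ζ by the given relations, so the count is 5.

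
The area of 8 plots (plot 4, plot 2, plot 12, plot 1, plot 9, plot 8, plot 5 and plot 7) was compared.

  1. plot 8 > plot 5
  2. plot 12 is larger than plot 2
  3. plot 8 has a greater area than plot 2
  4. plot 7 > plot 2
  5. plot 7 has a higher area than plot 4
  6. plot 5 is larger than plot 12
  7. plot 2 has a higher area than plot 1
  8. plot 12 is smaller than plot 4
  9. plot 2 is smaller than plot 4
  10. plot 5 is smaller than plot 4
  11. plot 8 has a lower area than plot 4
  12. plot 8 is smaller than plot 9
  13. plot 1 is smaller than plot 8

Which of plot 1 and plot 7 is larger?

Link the given pairs in sequence: plot 1 < plot 2; plot 2 < plot 12; plot 12 < plot 5; plot 5 < plot 8; plot 8 < plot 4; plot 4 < plot 7.
Chaining these gives plot 1 < plot 2 < plot 12 < plot 5 < plot 8 < plot 4 < plot 7.
So plot 1 < plot 7; plot 7 is the larger of the two.

plot 7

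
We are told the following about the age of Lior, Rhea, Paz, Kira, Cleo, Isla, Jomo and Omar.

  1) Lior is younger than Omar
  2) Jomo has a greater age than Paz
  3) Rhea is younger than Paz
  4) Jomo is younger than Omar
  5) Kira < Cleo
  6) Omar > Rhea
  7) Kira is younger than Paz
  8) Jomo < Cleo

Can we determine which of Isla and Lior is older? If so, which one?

Following every chain through Lior: above Lior we get Omar.
Isla is not reached, and no chain runs the other way from Isla to Lior.
So the given relations leave the order of Lior and Isla undetermined.

undetermined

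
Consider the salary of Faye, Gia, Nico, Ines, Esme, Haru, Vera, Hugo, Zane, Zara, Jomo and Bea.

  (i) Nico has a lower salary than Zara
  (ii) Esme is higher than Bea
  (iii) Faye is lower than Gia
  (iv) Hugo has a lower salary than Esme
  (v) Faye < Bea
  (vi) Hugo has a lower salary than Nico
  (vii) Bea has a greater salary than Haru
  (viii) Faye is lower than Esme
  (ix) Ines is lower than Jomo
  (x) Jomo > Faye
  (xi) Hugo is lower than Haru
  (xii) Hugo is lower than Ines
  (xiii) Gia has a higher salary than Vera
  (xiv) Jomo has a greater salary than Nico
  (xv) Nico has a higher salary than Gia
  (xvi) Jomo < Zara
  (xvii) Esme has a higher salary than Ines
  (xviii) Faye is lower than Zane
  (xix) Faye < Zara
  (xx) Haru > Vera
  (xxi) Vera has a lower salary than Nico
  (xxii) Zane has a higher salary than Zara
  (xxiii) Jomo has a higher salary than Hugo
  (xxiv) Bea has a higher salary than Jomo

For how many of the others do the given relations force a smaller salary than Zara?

7

From Zara the given relations immediately reach Faye, Nico, Jomo.
From those, Vera, Hugo, Ines, Gia — 7 in total.
Nothing else is reachable below Zara; 7 in all.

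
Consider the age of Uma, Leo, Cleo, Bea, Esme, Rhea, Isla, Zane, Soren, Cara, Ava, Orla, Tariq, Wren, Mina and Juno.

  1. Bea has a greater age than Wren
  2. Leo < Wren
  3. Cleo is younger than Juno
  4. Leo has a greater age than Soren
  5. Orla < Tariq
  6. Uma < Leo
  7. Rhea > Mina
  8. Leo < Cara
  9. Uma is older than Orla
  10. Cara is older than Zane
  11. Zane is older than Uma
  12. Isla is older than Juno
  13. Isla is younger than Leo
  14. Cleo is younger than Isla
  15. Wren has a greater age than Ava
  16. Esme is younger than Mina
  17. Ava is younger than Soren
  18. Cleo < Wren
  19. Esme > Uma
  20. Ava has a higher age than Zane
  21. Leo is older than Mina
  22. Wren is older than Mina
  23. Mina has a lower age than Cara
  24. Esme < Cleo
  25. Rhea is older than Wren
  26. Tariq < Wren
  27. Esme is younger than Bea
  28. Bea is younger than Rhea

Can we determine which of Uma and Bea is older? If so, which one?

Following the relations from Uma: Uma < Esme < Cleo < Juno < Isla < Leo < Wren < Bea.
So Bea is older.

Bea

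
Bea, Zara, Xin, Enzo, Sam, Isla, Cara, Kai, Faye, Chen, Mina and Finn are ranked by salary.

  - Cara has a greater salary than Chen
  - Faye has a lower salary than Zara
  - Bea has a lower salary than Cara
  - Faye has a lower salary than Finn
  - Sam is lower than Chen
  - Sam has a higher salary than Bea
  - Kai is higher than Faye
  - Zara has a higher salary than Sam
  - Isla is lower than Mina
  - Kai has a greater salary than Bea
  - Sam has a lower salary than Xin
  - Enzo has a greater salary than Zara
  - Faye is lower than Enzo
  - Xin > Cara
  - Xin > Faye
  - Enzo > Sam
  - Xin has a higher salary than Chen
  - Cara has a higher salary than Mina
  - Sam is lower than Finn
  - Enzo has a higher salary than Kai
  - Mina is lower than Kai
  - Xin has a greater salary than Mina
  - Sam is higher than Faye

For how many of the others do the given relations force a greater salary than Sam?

6

From Sam the given relations immediately reach Zara, Chen, Xin, Enzo, Finn.
From those, Cara — 6 in total.
No other element is forced above Sam by the given relations, so the count is 6.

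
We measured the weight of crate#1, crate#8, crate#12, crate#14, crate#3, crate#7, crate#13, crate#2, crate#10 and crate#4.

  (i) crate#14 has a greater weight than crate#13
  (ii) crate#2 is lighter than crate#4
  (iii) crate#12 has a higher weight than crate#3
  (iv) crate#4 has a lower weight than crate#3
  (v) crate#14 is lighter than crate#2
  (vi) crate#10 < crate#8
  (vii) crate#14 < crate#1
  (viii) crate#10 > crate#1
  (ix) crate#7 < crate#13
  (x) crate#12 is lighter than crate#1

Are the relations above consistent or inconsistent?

consistent

Every relation is compatible with crate#7 < crate#13 < crate#14 < crate#2 < crate#4 < crate#3 < crate#12 < crate#1 < crate#10 < crate#8; the set is consistent.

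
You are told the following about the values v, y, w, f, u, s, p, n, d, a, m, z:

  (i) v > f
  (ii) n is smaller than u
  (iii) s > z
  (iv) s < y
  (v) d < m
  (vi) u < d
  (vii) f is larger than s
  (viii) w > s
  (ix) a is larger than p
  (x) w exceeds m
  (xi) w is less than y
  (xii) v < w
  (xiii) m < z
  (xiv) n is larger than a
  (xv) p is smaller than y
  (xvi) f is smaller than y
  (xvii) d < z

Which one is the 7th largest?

m

Piecing the relations together gives one ordering: p < a < n < u < d < m < z < s < f < v < w < y.
The 7th largest is m.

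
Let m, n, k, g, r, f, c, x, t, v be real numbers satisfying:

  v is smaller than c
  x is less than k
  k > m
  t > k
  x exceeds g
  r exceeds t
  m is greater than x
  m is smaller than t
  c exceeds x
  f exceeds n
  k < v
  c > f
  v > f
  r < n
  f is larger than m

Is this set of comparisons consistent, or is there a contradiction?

The single ordering g < x < m < k < t < r < n < f < v < c satisfies every listed relation, so no contradiction arises.

consistent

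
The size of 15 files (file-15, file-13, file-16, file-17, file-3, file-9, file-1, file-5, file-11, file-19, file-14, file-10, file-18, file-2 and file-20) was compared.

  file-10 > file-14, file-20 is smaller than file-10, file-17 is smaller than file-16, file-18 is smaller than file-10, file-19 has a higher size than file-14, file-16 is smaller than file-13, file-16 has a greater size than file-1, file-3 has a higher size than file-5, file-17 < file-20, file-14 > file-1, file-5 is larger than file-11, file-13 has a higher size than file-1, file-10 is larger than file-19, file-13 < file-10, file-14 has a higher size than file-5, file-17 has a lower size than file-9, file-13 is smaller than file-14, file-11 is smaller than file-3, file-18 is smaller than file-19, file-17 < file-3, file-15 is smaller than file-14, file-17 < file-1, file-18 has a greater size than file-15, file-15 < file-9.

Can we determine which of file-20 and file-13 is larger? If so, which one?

Following every chain through file-20: above file-20 we get file-10; below file-20 we get file-17.
file-13 is not reached, and no chain runs the other way from file-13 to file-20.
So the given relations leave the order of file-20 and file-13 undetermined.

undetermined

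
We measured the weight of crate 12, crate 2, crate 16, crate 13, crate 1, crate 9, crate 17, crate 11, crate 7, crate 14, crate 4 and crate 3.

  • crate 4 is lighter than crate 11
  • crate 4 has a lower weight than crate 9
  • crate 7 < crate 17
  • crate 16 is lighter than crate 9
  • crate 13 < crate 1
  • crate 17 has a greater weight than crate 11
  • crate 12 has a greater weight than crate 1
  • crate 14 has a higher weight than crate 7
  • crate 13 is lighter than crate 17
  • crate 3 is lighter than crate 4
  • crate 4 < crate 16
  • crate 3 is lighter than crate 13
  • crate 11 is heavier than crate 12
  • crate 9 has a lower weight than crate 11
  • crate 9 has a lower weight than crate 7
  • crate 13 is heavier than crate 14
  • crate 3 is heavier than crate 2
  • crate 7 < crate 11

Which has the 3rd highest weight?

Piecing the relations together gives one ordering: crate 2 < crate 3 < crate 4 < crate 16 < crate 9 < crate 7 < crate 14 < crate 13 < crate 1 < crate 12 < crate 11 < crate 17.
Counting 3 from the largest end gives crate 12.

crate 12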